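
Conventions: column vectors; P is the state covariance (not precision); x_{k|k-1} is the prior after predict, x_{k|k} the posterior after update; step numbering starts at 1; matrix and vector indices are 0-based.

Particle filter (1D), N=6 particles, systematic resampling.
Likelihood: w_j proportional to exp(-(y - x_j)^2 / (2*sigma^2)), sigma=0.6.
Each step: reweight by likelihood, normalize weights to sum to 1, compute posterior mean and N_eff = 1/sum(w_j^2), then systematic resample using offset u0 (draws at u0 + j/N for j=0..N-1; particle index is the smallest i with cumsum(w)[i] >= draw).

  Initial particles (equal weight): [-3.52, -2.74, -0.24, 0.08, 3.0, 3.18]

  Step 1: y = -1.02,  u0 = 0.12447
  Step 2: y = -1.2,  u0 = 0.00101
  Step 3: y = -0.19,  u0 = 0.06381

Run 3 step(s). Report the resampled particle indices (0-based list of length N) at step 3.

resampled_idx = [0, 1, 2, 3, 4, 5]

step 1: w=[0.0003, 0.0260, 0.6792, 0.2945, 0.0000, 0.0000]  mean=-0.2116  Neff=1.8223  idx=[2, 2, 2, 2, 3, 3]
step 2: w=[0.2110, 0.2110, 0.2110, 0.2110, 0.0780, 0.0780]  mean=-0.1901  Neff=5.2558  idx=[0, 0, 1, 2, 3, 3]
step 3: w=[0.1667, 0.1667, 0.1667, 0.1667, 0.1667, 0.1667]  mean=-0.2400  Neff=6.0000  idx=[0, 1, 2, 3, 4, 5]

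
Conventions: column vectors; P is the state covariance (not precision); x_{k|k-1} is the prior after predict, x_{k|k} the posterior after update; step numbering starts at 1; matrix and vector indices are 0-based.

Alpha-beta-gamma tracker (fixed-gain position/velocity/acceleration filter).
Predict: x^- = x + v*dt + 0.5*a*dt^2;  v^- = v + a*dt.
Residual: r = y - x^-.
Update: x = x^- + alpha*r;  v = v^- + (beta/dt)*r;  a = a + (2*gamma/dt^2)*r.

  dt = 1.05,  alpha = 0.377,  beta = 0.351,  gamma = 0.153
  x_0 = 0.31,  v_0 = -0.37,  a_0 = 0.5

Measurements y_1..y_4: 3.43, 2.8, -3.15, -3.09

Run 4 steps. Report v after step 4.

step 1: x_pred=0.1971  r=3.2329  x^+=1.4159  v^+=1.2357  a^+=1.3973
step 2: x_pred=3.4837  r=-0.6837  x^+=3.2259  v^+=2.4743  a^+=1.2075
step 3: x_pred=6.4896  r=-9.6396  x^+=2.8555  v^+=0.5198  a^+=-1.4679
step 4: x_pred=2.5921  r=-5.6821  x^+=0.4500  v^+=-2.9209  a^+=-3.0450

v_post = -2.9209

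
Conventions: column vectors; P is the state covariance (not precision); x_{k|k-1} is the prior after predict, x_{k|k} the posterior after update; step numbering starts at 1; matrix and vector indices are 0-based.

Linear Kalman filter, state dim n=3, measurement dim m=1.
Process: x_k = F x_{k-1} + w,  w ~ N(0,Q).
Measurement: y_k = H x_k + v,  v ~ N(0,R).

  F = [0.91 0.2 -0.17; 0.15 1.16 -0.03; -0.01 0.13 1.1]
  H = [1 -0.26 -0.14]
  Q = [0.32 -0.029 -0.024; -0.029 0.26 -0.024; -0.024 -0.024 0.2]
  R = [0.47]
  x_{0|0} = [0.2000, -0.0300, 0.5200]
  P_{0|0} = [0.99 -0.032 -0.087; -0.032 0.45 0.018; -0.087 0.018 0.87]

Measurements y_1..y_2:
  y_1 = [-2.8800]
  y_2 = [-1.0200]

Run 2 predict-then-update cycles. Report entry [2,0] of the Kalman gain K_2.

step 1: x^-=[0.0876, -0.0204, 0.5661]  P^-=[1.1970 0.1812 -0.2714; 0.1812 0.8770 0.0219; -0.2714 0.0219 1.2675]  S=[1.7345]  K=[0.6849; -0.0288; -0.2621]  nu=[-2.8937]  x^+=[-1.8941, 0.0629, 1.3244]  P^+=[0.3835 0.2154 0.0399; 0.2154 0.8755 0.0088; 0.0399 0.0088 1.1484]
step 2: x^-=[-1.9362, -0.2509, 1.4840]  P^-=[0.7712 0.4622 -0.1527; 0.4622 1.5218 0.0891; -0.1527 0.0891 1.6055]  S=[1.1844]  K=[0.5677; 0.0457; -0.3382]  nu=[1.0588]  x^+=[-1.3352, -0.2026, 1.1259]  P^+=[0.3895 0.4315 0.0748; 0.4315 1.5193 0.1074; 0.0748 0.1074 1.4700]

K[2,0] = -0.3382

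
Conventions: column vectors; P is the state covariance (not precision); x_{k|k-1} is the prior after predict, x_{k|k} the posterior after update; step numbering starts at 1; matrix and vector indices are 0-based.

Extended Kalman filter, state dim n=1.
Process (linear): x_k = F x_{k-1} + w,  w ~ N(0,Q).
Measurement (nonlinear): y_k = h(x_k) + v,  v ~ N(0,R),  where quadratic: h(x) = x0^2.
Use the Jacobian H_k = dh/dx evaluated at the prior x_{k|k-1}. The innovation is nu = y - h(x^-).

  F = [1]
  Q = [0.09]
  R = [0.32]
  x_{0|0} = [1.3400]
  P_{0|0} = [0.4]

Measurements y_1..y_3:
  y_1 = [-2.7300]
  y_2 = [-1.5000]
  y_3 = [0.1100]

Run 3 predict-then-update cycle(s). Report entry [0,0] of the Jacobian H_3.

H_jac[0,0] = 0.0743

step 1: x^-=[1.3400]  P^-=[0.4900]  H_jac=[2.6800]  S=[3.8394]  K=[0.3420]  nu=[-4.5256]  x^+=[-0.2079]  P^+=[0.0408]
step 2: x^-=[-0.2079]  P^-=[0.1308]  H_jac=[-0.4158]  S=[0.3426]  K=[-0.1588]  nu=[-1.5432]  x^+=[0.0371]  P^+=[0.1222]
step 3: x^-=[0.0371]  P^-=[0.2122]  H_jac=[0.0743]  S=[0.3212]  K=[0.0491]  nu=[0.1086]  x^+=[0.0425]  P^+=[0.2114]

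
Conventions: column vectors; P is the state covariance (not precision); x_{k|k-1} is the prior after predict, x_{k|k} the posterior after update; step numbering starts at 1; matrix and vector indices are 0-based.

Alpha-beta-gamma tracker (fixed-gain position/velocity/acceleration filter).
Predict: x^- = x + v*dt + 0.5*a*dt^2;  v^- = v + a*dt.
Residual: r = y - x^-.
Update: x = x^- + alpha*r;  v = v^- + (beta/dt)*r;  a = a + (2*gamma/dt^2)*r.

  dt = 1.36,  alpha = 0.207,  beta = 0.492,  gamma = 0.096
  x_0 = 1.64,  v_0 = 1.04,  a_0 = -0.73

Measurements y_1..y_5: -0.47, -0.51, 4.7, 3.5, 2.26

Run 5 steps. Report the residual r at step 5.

resid = 0.8234

step 1: x_pred=2.3793  r=-2.8493  x^+=1.7895  v^+=-0.9836  a^+=-1.0258
step 2: x_pred=-0.4968  r=-0.0132  x^+=-0.4995  v^+=-2.3834  a^+=-1.0271
step 3: x_pred=-4.6909  r=9.3909  x^+=-2.7470  v^+=-0.3830  a^+=-0.0523
step 4: x_pred=-3.3163  r=6.8163  x^+=-1.9053  v^+=2.0117  a^+=0.6553
step 5: x_pred=1.4366  r=0.8234  x^+=1.6070  v^+=3.2007  a^+=0.7407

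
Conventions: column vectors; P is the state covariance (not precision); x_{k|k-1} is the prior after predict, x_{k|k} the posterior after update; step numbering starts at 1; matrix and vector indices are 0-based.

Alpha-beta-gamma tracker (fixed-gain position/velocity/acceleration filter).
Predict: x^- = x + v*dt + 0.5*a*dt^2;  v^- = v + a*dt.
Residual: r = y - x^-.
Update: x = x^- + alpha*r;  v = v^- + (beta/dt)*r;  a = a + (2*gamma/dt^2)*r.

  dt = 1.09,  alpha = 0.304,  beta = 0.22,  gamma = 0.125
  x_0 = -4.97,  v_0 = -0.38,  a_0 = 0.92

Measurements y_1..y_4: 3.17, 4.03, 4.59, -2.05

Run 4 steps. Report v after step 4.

step 1: x_pred=-4.8377  r=8.0077  x^+=-2.4033  v^+=2.2390  a^+=2.6050
step 2: x_pred=1.5847  r=2.4453  x^+=2.3281  v^+=5.5720  a^+=3.1195
step 3: x_pred=10.2547  r=-5.6647  x^+=8.5326  v^+=7.8289  a^+=1.9276
step 4: x_pred=18.2112  r=-20.2612  x^+=12.0518  v^+=5.8406  a^+=-2.3358

v_post = 5.8406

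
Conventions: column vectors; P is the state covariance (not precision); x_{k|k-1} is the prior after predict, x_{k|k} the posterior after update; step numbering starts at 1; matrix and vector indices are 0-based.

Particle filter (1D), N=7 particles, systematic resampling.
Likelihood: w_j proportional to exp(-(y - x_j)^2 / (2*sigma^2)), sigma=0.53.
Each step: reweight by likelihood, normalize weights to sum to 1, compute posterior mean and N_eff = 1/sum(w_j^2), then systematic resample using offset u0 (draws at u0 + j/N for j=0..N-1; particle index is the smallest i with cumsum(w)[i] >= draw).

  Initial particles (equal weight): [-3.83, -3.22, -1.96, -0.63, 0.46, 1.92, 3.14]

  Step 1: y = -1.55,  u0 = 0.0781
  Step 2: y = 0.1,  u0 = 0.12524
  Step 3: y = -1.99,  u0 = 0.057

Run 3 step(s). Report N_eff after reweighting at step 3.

N_eff = 7.0000

step 1: w=[0.0001, 0.0072, 0.7636, 0.2283, 0.0008, 0.0000, 0.0000]  mean=-1.6637  Neff=1.5741  idx=[2, 2, 2, 2, 2, 3, 3]
step 2: w=[0.0007, 0.0007, 0.0007, 0.0007, 0.0007, 0.4983, 0.4983]  mean=-0.6345  Neff=2.0135  idx=[5, 5, 5, 6, 6, 6, 6]
step 3: w=[0.1429, 0.1429, 0.1429, 0.1429, 0.1429, 0.1429, 0.1429]  mean=-0.6300  Neff=7.0000  idx=[0, 1, 2, 3, 4, 5, 6]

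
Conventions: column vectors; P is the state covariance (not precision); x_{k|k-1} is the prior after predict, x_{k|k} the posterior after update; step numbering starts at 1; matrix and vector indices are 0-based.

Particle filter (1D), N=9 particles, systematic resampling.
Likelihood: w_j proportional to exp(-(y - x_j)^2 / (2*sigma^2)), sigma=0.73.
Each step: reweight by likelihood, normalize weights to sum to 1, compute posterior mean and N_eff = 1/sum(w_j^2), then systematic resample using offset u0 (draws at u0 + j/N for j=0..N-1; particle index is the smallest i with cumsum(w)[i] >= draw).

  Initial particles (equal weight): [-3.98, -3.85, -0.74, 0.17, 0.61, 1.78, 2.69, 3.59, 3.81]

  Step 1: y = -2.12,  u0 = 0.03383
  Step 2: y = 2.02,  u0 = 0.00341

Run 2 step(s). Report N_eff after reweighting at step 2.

step 1: w=[0.1416, 0.2194, 0.6092, 0.0265, 0.0033, 0.0000, 0.0000, 0.0000, 0.0000]  mean=-1.8523  Neff=2.2729  idx=[0, 1, 1, 2, 2, 2, 2, 2, 2]
step 2: w=[0.0000, 0.0000, 0.0000, 0.1667, 0.1667, 0.1667, 0.1667, 0.1667, 0.1667]  mean=-0.7400  Neff=6.0000  idx=[3, 3, 4, 5, 5, 6, 7, 7, 8]

N_eff = 6.0000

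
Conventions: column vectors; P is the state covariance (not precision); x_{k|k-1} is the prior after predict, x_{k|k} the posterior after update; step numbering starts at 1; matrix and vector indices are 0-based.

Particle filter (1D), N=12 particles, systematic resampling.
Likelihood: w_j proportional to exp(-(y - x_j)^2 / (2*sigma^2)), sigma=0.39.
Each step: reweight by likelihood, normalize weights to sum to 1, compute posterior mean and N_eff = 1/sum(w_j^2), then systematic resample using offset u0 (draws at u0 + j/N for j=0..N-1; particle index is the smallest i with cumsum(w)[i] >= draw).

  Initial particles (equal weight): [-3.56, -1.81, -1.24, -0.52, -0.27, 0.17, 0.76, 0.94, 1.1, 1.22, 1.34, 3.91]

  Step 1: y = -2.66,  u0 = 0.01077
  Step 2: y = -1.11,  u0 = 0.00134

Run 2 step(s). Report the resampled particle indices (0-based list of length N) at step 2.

resampled_idx = [5, 5, 6, 6, 7, 7, 8, 9, 9, 10, 10, 11]

step 1: w=[0.4251, 0.5668, 0.0081, 0.0000, 0.0000, 0.0000, 0.0000, 0.0000, 0.0000, 0.0000, 0.0000, 0.0000]  mean=-2.5494  Neff=1.9917  idx=[0, 0, 0, 0, 0, 1, 1, 1, 1, 1, 1, 1]
step 2: w=[0.0000, 0.0000, 0.0000, 0.0000, 0.0000, 0.1429, 0.1429, 0.1429, 0.1429, 0.1429, 0.1429, 0.1429]  mean=-1.8100  Neff=7.0000  idx=[5, 5, 6, 6, 7, 7, 8, 9, 9, 10, 10, 11]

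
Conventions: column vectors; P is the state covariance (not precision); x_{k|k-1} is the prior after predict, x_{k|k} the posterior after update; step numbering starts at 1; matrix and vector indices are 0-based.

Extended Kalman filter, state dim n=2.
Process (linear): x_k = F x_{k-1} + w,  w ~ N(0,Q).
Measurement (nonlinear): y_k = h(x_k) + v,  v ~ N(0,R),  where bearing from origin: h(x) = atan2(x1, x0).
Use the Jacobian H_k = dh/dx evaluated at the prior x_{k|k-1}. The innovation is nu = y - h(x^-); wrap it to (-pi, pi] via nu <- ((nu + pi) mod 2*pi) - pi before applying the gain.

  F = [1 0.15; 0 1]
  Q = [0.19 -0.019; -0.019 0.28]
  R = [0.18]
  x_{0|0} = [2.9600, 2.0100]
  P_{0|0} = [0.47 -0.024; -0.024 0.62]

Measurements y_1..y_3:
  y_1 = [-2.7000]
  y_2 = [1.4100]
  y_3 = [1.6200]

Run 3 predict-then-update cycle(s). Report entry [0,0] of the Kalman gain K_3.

step 1: x^-=[3.2615, 2.0100]  P^-=[0.6667 0.0500; 0.0500 0.9000]  H_jac=[-0.1369 0.2222]  S=[0.2339]  K=[-0.3429; 0.8257]  nu=[3.0309]  x^+=[2.2223, 4.5127]  P^+=[0.6393 0.1162; 0.1162 0.7405]
step 2: x^-=[2.8992, 4.5127]  P^-=[0.8808 0.2083; 0.2083 1.0205]  H_jac=[-0.1569 0.1008]  S=[0.2054]  K=[-0.5703; 0.3415]  nu=[0.4103]  x^+=[2.6653, 4.6528]  P^+=[0.8140 0.2483; 0.2483 0.9965]
step 3: x^-=[3.3632, 4.6528]  P^-=[1.1009 0.3788; 0.3788 1.2765]  H_jac=[-0.1412 0.1020]  S=[0.2043]  K=[-0.5714; 0.3758]  nu=[0.6751]  x^+=[2.9774, 4.9066]  P^+=[1.0342 0.4227; 0.4227 1.2477]

K[0,0] = -0.5714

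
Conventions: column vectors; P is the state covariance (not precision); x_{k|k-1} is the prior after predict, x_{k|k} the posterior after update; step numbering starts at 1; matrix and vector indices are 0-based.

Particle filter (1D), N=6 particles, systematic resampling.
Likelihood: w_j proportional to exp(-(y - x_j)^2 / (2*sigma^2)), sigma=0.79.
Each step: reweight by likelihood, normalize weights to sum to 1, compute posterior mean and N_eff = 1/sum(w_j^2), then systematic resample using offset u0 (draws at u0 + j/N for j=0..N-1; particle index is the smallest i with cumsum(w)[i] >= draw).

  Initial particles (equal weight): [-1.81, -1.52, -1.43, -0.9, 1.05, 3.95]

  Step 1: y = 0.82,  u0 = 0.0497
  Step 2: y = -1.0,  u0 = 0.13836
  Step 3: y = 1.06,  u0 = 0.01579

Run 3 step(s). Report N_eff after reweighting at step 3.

N_eff = 1.4978

step 1: w=[0.0036, 0.0115, 0.0159, 0.0861, 0.8826, 0.0004]  mean=0.8039  Neff=1.2711  idx=[3, 4, 4, 4, 4, 4]
step 2: w=[0.8519, 0.0296, 0.0296, 0.0296, 0.0296, 0.0296]  mean=-0.6112  Neff=1.3697  idx=[0, 0, 0, 0, 0, 5]
step 3: w=[0.0374, 0.0374, 0.0374, 0.0374, 0.0374, 0.8128]  mean=0.6849  Neff=1.4978  idx=[0, 4, 5, 5, 5, 5]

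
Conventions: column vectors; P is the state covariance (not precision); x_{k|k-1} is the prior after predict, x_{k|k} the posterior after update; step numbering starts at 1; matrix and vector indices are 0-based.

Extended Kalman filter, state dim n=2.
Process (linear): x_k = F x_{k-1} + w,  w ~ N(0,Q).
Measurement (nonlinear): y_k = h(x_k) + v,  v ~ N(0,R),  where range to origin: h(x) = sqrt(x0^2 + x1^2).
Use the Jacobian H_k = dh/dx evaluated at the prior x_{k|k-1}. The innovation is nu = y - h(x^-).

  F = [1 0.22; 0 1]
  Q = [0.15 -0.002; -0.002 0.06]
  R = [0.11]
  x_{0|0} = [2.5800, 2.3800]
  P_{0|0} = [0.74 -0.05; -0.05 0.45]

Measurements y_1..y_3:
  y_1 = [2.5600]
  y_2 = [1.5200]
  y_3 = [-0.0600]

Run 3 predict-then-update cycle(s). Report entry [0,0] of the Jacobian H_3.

step 1: x^-=[3.1036, 2.3800]  P^-=[0.8898 0.0470; 0.0470 0.5100]  H_jac=[0.7935 0.6085]  S=[0.9045]  K=[0.8122; 0.3843]  nu=[-1.3511]  x^+=[2.0062, 1.8607]  P^+=[0.2931 -0.2354; -0.2354 0.3764]
step 2: x^-=[2.4156, 1.8607]  P^-=[0.3577 -0.1546; -0.1546 0.4364]  H_jac=[0.7922 0.6102]  S=[0.3476]  K=[0.5440; 0.4139]  nu=[-1.5292]  x^+=[1.5837, 1.2278]  P^+=[0.2549 -0.2328; -0.2328 0.3768]
step 3: x^-=[1.8539, 1.2278]  P^-=[0.3207 -0.1519; -0.1519 0.4368]  H_jac=[0.8337 0.5522]  S=[0.3262]  K=[0.5624; 0.3512]  nu=[-2.2836]  x^+=[0.5696, 0.4258]  P^+=[0.2175 -0.2163; -0.2163 0.3966]

H_jac[0,0] = 0.8337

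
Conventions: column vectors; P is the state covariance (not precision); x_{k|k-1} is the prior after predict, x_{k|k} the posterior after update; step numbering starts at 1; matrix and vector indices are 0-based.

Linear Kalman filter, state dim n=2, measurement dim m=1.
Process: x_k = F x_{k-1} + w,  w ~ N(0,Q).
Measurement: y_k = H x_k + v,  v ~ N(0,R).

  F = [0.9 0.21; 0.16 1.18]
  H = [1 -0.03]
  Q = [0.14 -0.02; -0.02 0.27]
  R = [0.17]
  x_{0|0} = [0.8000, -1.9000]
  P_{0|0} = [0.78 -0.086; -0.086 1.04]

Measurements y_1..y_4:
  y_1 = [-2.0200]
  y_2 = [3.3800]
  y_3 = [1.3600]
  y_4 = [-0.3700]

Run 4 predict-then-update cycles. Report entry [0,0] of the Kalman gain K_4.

K[0,0] = 0.7547

step 1: x^-=[0.3210, -2.1140]  P^-=[0.7852 0.2558; 0.2558 1.7056]  S=[0.9413]  K=[0.8259; 0.2174]  nu=[-2.4044]  x^+=[-1.6649, -2.6367]  P^+=[0.1430 0.0868; 0.0868 1.6611]
step 2: x^-=[-2.0521, -3.3777]  P^-=[0.3619 0.5073; 0.5073 2.6194]  S=[0.5038]  K=[0.6881; 0.8509]  nu=[5.3308]  x^+=[1.6160, 1.1585]  P^+=[0.1233 0.2123; 0.2123 2.2545]
step 3: x^-=[1.6977, 1.6256]  P^-=[0.4196 0.7890; 0.7890 3.4925]  S=[0.5454]  K=[0.7259; 1.2546]  nu=[-0.2889]  x^+=[1.4880, 1.2631]  P^+=[0.1322 0.2923; 0.2923 2.6341]
step 4: x^-=[1.6044, 1.7285]  P^-=[0.4737 0.9720; 0.9720 4.0514]  S=[0.5890]  K=[0.7547; 1.4438]  nu=[-1.9225]  x^+=[0.1534, -1.0473]  P^+=[0.1382 0.3302; 0.3302 2.8235]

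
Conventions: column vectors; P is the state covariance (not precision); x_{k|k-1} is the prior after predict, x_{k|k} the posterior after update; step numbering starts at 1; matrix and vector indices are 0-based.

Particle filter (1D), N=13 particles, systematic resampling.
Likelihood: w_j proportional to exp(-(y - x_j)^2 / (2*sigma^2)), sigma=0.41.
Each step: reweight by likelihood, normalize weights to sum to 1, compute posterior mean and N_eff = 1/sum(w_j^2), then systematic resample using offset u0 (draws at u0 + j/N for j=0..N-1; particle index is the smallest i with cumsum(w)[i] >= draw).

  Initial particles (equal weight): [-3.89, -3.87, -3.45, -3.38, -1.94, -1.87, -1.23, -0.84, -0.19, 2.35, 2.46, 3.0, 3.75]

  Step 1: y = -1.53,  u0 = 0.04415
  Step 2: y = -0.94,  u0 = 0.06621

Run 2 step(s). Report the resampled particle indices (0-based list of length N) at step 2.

step 1: w=[0.0000, 0.0000, 0.0000, 0.0000, 0.2605, 0.3045, 0.3286, 0.1042, 0.0021, 0.0000, 0.0000, 0.0000, 0.0000]  mean=-1.5671  Neff=3.5780  idx=[4, 4, 4, 5, 5, 5, 5, 6, 6, 6, 6, 6, 7]
step 2: w=[0.0096, 0.0096, 0.0096, 0.0143, 0.0143, 0.0143, 0.0143, 0.1463, 0.1463, 0.1463, 0.1463, 0.1463, 0.1824]  mean=-1.2160  Neff=7.0737  idx=[5, 7, 7, 8, 8, 9, 10, 10, 11, 11, 12, 12, 12]

resampled_idx = [5, 7, 7, 8, 8, 9, 10, 10, 11, 11, 12, 12, 12]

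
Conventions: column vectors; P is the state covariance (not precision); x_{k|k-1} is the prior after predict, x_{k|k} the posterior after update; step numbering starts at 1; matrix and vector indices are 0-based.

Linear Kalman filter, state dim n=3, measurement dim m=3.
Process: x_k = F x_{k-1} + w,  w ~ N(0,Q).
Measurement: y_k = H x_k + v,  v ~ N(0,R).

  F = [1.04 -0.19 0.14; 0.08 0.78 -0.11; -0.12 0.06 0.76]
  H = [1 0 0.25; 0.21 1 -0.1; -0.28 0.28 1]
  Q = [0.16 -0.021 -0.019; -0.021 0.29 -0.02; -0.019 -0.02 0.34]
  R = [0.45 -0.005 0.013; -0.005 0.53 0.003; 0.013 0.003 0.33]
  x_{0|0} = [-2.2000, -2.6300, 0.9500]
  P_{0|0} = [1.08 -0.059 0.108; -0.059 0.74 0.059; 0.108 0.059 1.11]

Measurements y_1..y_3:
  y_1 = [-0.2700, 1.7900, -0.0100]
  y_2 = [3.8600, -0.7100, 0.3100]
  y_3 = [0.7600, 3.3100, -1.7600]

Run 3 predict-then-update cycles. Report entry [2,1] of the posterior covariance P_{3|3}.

step 1: x^-=[-1.6553, -2.3319, 0.8282]  P^-=[1.4282 -0.1083 0.0264; -0.1083 0.7412 -0.0407; 0.0264 -0.0407 0.9859]  S=[1.9530 0.1505 -0.1491; 0.1505 1.3055 0.0186; -0.1491 0.0186 1.4654]  K=[0.7141 0.0653 -0.2038; -0.0951 0.5627 0.1177; 0.2022 -0.1355 0.6823]  nu=[1.1783, 4.5523, -0.6488]  x^+=[-0.3844, 0.0412, 0.0070]  P^+=[0.3090 -0.0307 0.0374; -0.0307 0.3002 -0.0534; 0.0374 -0.0534 0.2528]
step 2: x^-=[-0.4066, 0.0006, 0.0539]  P^-=[0.5359 -0.0789 -0.0006; -0.0789 0.4823 -0.0558; -0.0006 -0.0558 0.4803]  S=[1.0156 0.0027 -0.0435; 0.0027 1.0188 0.0216; -0.0435 0.0216 0.8715]  K=[0.5200 0.0353 -0.1731; -0.0884 0.4607 0.1004; 0.1412 -0.1139 0.5432]  nu=[4.2532, -0.6199, 0.1420]  x^+=[1.7585, -0.6465, 0.8024]  P^+=[0.2262 -0.0297 0.0214; -0.0297 0.2468 -0.0440; 0.0214 -0.0440 0.1991]
step 3: x^-=[2.0640, -0.4519, 0.3600]  P^-=[0.4378 -0.0734 -0.0088; -0.0734 0.4475 -0.0489; -0.0088 -0.0489 0.4516]  S=[0.9116 -0.0096 -0.0289; -0.0096 0.9806 0.0240; -0.0289 0.0240 0.8401]  K=[0.4729 0.0284 -0.1655; -0.0861 0.4423 0.0998; 0.1299 -0.1095 0.5318]  nu=[-1.3940, 3.3644, -1.4156]  x^+=[1.7347, 1.0150, -0.9424]  P^+=[0.2061 -0.0293 0.0176; -0.0293 0.2372 -0.0415; 0.0176 -0.0415 0.1934]

P_post[2,1] = -0.0415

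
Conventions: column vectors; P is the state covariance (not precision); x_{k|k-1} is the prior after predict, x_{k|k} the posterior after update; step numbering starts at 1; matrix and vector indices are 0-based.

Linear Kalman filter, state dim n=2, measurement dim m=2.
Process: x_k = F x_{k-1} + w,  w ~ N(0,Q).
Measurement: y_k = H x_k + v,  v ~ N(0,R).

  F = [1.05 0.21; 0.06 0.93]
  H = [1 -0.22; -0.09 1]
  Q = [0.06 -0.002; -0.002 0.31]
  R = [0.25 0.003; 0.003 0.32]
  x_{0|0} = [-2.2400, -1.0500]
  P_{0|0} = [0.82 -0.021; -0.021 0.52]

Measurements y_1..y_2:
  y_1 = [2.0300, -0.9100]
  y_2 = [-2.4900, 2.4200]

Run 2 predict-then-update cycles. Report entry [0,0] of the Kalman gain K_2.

K[0,0] = 0.5572

step 1: x^-=[-2.5725, -1.1109]  P^-=[0.9777 0.1304; 0.1304 0.7604]  S=[1.2071 -0.1192; -0.1192 1.0648]  K=[0.7990 0.1293; 0.0394 0.7075]  nu=[4.3581, -0.0306]  x^+=[0.9055, -0.9610]  P^+=[0.2140 0.0630; 0.0630 0.2322]
step 2: x^-=[0.7490, -0.8394]  P^-=[0.3340 0.1192; 0.1192 0.5186]  S=[0.5566 -0.0196; -0.0196 0.8199]  K=[0.5572 0.1220; 0.0310 0.6202]  nu=[-3.4236, 3.3268]  x^+=[-0.7526, 1.1179]  P^+=[0.1516 0.0544; 0.0544 0.2035]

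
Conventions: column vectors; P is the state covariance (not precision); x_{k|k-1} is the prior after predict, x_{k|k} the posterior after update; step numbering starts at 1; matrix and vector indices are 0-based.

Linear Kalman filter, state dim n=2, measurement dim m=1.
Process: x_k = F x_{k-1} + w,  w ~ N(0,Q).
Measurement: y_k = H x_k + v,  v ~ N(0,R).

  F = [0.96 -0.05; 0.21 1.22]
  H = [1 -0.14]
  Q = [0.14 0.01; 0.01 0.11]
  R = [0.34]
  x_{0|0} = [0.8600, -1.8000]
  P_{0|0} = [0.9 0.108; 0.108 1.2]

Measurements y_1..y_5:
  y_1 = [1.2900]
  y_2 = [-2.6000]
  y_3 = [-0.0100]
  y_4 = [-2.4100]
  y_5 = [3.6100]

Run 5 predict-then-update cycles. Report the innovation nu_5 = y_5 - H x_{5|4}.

step 1: x^-=[0.9156, -2.0154]  P^-=[0.9621 0.2436; 0.2436 1.9911]  S=[1.2729]  K=[0.7290; -0.0276]  nu=[0.0922]  x^+=[0.9828, -2.0179]  P^+=[0.2856 0.2692; 0.2692 1.9901]
step 2: x^-=[1.0444, -2.2555]  P^-=[0.3823 0.2587; 0.2587 3.2227]  S=[0.7130]  K=[0.4854; -0.2700]  nu=[-3.9602]  x^+=[-0.8777, -1.1863]  P^+=[0.2143 0.3521; 0.3521 3.1707]
step 3: x^-=[-0.7833, -1.6316]  P^-=[0.3116 0.2685; 0.2685 5.0191]  S=[0.6748]  K=[0.4061; -0.6434]  nu=[0.5449]  x^+=[-0.5620, -1.9822]  P^+=[0.2003 0.4448; 0.4448 4.7398]
step 4: x^-=[-0.4404, -2.5363]  P^-=[0.2938 0.2776; 0.2776 7.4014]  S=[0.7011]  K=[0.3636; -1.0820]  nu=[-2.3246]  x^+=[-1.2857, -0.0210]  P^+=[0.2011 0.5534; 0.5534 6.5806]
step 5: x^-=[-1.2332, -0.2956]  P^-=[0.2887 0.2915; 0.2915 10.1969]  S=[0.7469]  K=[0.3318; -1.5211]  nu=[4.8018]  x^+=[0.3602, -7.5996]  P^+=[0.2064 0.6685; 0.6685 8.4688]

innov = [4.8018]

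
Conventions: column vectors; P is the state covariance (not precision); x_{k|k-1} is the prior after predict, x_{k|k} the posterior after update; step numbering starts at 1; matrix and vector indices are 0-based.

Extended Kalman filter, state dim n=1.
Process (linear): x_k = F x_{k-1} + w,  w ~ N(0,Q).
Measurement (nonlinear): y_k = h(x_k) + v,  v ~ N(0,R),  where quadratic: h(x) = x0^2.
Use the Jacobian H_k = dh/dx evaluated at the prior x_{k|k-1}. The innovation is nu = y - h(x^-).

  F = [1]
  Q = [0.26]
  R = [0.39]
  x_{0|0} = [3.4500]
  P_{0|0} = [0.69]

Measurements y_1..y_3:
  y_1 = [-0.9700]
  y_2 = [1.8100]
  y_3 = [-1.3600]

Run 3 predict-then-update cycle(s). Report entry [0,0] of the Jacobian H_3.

H_jac[0,0] = 2.7897

step 1: x^-=[3.4500]  P^-=[0.9500]  H_jac=[6.9000]  S=[45.6195]  K=[0.1437]  nu=[-12.8725]  x^+=[1.6004]  P^+=[0.0081]
step 2: x^-=[1.6004]  P^-=[0.2681]  H_jac=[3.2007]  S=[3.1368]  K=[0.2736]  nu=[-0.7512]  x^+=[1.3949]  P^+=[0.0333]
step 3: x^-=[1.3949]  P^-=[0.2933]  H_jac=[2.7897]  S=[2.6729]  K=[0.3062]  nu=[-3.3056]  x^+=[0.3828]  P^+=[0.0428]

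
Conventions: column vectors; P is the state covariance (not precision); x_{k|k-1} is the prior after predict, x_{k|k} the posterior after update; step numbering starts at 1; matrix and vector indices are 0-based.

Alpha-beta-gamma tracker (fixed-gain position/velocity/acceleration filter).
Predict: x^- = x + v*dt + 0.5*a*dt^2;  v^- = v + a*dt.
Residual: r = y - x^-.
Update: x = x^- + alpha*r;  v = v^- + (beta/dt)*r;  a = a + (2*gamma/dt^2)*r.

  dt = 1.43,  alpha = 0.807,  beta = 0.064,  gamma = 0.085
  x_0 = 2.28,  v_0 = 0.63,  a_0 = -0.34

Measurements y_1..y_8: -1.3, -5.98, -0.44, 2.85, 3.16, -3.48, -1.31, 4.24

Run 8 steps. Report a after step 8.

a_post = 1.1728

step 1: x_pred=2.8333  r=-4.1333  x^+=-0.5023  v^+=-0.0412  a^+=-0.6836
step 2: x_pred=-1.2601  r=-4.7199  x^+=-5.0691  v^+=-1.2300  a^+=-1.0760
step 3: x_pred=-7.9281  r=7.4881  x^+=-1.8852  v^+=-2.4335  a^+=-0.4535
step 4: x_pred=-5.8288  r=8.6788  x^+=1.1750  v^+=-2.6936  a^+=0.2680
step 5: x_pred=-2.4028  r=5.5628  x^+=2.0864  v^+=-2.0613  a^+=0.7305
step 6: x_pred=-0.1145  r=-3.3655  x^+=-2.8305  v^+=-1.1674  a^+=0.4507
step 7: x_pred=-4.0390  r=2.7290  x^+=-1.8367  v^+=-0.4008  a^+=0.6776
step 8: x_pred=-1.7170  r=5.9570  x^+=3.0903  v^+=0.8348  a^+=1.1728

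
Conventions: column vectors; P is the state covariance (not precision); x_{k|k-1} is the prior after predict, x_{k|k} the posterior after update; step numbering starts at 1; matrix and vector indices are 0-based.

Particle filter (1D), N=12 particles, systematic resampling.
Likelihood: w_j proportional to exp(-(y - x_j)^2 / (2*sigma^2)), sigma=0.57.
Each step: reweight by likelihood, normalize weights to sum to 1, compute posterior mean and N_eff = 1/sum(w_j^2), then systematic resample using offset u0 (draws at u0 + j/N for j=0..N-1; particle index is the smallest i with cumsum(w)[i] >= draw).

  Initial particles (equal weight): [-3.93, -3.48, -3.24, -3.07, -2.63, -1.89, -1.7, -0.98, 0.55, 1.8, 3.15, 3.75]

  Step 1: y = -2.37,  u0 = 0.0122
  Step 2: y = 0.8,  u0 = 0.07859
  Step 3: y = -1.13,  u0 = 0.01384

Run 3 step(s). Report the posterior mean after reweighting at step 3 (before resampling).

step 1: w=[0.0076, 0.0483, 0.1003, 0.1512, 0.2897, 0.2255, 0.1611, 0.0164, 0.0000, 0.0000, 0.0000, 0.0000]  mean=-2.4648  Neff=5.0951  idx=[1, 2, 3, 3, 4, 4, 4, 4, 5, 5, 6, 6]
step 2: w=[0.0000, 0.0000, 0.0000, 0.0000, 0.0001, 0.0001, 0.0001, 0.0001, 0.0899, 0.0899, 0.4099, 0.4099]  mean=-1.7345  Neff=2.8387  idx=[8, 9, 10, 10, 10, 10, 10, 11, 11, 11, 11, 11]
step 3: w=[0.0597, 0.0597, 0.0881, 0.0881, 0.0881, 0.0881, 0.0881, 0.0881, 0.0881, 0.0881, 0.0881, 0.0881]  mean=-1.7227  Neff=11.8099  idx=[0, 1, 2, 3, 4, 5, 6, 7, 8, 9, 10, 11]

post_mean = -1.7227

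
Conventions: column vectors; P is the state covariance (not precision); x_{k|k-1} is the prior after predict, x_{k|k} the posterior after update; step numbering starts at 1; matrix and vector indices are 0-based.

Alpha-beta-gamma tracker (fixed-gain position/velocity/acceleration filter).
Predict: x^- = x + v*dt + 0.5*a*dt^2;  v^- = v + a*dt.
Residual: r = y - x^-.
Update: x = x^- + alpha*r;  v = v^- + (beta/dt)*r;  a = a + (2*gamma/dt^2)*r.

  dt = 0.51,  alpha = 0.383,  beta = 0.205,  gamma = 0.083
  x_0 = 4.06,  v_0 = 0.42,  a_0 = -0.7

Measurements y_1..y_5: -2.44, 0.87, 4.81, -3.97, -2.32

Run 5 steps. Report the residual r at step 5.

step 1: x_pred=4.1832  r=-6.6232  x^+=1.6465  v^+=-2.5993  a^+=-4.9270
step 2: x_pred=-0.3199  r=1.1899  x^+=0.1358  v^+=-4.6337  a^+=-4.1676
step 3: x_pred=-2.7694  r=7.5794  x^+=0.1335  v^+=-3.7126  a^+=0.6697
step 4: x_pred=-1.6728  r=-2.2972  x^+=-2.5526  v^+=-4.2945  a^+=-0.7964
step 5: x_pred=-4.8464  r=2.5264  x^+=-3.8788  v^+=-3.6851  a^+=0.8159

resid = 2.5264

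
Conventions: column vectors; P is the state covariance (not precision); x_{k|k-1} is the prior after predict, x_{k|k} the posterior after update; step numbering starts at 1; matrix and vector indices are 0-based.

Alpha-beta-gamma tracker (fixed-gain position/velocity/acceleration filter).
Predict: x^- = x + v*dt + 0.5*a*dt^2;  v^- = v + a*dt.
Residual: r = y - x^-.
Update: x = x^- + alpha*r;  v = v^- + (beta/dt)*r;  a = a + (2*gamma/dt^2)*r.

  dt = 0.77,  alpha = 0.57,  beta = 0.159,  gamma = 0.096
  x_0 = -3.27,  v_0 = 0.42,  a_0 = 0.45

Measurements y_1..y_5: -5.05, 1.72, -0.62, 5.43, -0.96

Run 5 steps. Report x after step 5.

x_post = 2.6795

step 1: x_pred=-2.8132  r=-2.2368  x^+=-4.0882  v^+=0.3046  a^+=-0.2743
step 2: x_pred=-3.9350  r=5.6550  x^+=-0.7116  v^+=1.2611  a^+=1.5569
step 3: x_pred=0.7209  r=-1.3409  x^+=-0.0434  v^+=2.1830  a^+=1.1227
step 4: x_pred=1.9703  r=3.4597  x^+=3.9423  v^+=3.7619  a^+=2.2430
step 5: x_pred=7.5039  r=-8.4639  x^+=2.6795  v^+=3.7412  a^+=-0.4979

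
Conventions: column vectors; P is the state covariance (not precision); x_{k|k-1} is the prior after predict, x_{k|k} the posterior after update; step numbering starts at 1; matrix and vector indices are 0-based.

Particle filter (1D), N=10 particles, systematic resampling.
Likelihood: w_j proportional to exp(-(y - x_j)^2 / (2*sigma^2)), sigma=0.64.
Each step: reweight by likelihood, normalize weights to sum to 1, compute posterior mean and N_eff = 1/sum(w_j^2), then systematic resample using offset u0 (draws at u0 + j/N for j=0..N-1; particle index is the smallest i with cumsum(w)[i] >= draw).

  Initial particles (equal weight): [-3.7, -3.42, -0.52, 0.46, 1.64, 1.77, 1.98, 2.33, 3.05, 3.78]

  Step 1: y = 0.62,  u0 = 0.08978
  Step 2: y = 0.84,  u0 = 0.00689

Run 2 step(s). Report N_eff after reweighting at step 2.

step 1: w=[0.0000, 0.0000, 0.1145, 0.5423, 0.1571, 0.1114, 0.0585, 0.0158, 0.0004, 0.0000]  mean=0.7986  Neff=2.8738  idx=[2, 3, 3, 3, 3, 3, 4, 4, 5, 7]
step 2: w=[0.0186, 0.1490, 0.1490, 0.1490, 0.1490, 0.1490, 0.0814, 0.0814, 0.0618, 0.0118]  mean=0.7369  Neff=7.7784  idx=[0, 1, 2, 2, 3, 4, 4, 5, 6, 7]

N_eff = 7.7784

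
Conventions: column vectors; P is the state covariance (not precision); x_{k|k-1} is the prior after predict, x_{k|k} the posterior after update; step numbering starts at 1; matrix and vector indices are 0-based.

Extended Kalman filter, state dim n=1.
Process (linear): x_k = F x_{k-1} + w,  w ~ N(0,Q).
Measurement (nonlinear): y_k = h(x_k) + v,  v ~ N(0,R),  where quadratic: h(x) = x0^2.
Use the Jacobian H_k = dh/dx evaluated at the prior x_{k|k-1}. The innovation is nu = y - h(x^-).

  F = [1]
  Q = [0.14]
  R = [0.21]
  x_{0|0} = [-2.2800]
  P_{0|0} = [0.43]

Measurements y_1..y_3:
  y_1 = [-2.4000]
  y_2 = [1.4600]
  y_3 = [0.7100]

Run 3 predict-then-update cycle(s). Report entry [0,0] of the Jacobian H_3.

step 1: x^-=[-2.2800]  P^-=[0.5700]  H_jac=[-4.5600]  S=[12.0624]  K=[-0.2155]  nu=[-7.5984]  x^+=[-0.6427]  P^+=[0.0099]
step 2: x^-=[-0.6427]  P^-=[0.1499]  H_jac=[-1.2854]  S=[0.4577]  K=[-0.4210]  nu=[1.0469]  x^+=[-1.0835]  P^+=[0.0688]
step 3: x^-=[-1.0835]  P^-=[0.2088]  H_jac=[-2.1670]  S=[1.1904]  K=[-0.3801]  nu=[-0.4640]  x^+=[-0.9072]  P^+=[0.0368]

H_jac[0,0] = -2.1670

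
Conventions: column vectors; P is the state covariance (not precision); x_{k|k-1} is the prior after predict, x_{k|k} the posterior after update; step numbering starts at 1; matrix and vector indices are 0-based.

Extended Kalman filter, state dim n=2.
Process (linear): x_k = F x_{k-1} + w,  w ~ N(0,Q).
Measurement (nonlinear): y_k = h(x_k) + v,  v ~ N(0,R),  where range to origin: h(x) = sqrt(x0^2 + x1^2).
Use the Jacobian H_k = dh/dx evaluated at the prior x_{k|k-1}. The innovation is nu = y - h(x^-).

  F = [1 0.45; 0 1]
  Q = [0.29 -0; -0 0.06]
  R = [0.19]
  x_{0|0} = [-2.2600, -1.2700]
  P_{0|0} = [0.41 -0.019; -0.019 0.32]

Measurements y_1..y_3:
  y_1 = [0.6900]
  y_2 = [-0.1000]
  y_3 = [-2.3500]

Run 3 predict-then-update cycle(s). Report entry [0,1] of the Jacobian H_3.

H_jac[0,1] = -0.3824

step 1: x^-=[-2.8315, -1.2700]  P^-=[0.7477 0.1250; 0.1250 0.3800]  H_jac=[-0.9124 -0.4092]  S=[0.9695]  K=[-0.7565; -0.2781]  nu=[-2.4133]  x^+=[-1.0059, -0.5990]  P^+=[0.1929 -0.0789; -0.0789 0.3050]
step 2: x^-=[-1.2755, -0.5990]  P^-=[0.4737 0.0584; 0.0584 0.3650]  H_jac=[-0.9052 -0.4251]  S=[0.6889]  K=[-0.6583; -0.3019]  nu=[-1.5091]  x^+=[-0.2820, -0.1434]  P^+=[0.1751 -0.0786; -0.0786 0.3023]
step 3: x^-=[-0.3465, -0.1434]  P^-=[0.4556 0.0574; 0.0574 0.3623]  H_jac=[-0.9240 -0.3824]  S=[0.6725]  K=[-0.6586; -0.2849]  nu=[-2.7250]  x^+=[1.4482, 0.6329]  P^+=[0.1639 -0.0687; -0.0687 0.3077]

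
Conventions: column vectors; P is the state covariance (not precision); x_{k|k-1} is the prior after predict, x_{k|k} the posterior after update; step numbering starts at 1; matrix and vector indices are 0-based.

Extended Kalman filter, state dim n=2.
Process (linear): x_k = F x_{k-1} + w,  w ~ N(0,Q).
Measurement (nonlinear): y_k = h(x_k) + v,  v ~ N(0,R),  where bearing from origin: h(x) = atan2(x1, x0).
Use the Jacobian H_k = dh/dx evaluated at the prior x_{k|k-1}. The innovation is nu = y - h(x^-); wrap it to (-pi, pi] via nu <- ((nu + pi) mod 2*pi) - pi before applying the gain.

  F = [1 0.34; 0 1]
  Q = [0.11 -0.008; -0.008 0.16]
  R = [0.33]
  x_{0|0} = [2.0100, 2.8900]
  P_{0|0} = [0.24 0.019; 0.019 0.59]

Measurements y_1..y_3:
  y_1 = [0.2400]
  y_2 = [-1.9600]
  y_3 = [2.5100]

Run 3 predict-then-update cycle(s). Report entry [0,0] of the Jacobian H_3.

H_jac[0,0] = -0.0759

step 1: x^-=[2.9926, 2.8900]  P^-=[0.4311 0.2116; 0.2116 0.7500]  H_jac=[-0.1670 0.1729]  S=[0.3522]  K=[-0.1005; 0.2679]  nu=[-0.5280]  x^+=[3.0457, 2.7486]  P^+=[0.4276 0.2211; 0.2211 0.7247]
step 2: x^-=[3.9802, 2.7486]  P^-=[0.7717 0.4595; 0.4595 0.8847]  H_jac=[-0.1175 0.1701]  S=[0.3479]  K=[-0.0359; 0.2775]  nu=[-2.5644]  x^+=[4.0722, 2.0370]  P^+=[0.7712 0.4630; 0.4630 0.8579]
step 3: x^-=[4.7648, 2.0370]  P^-=[1.2952 0.7467; 0.7467 1.0179]  H_jac=[-0.0759 0.1774]  S=[0.3494]  K=[0.0980; 0.3548]  nu=[2.1060]  x^+=[4.9712, 2.7844]  P^+=[1.2919 0.7345; 0.7345 0.9739]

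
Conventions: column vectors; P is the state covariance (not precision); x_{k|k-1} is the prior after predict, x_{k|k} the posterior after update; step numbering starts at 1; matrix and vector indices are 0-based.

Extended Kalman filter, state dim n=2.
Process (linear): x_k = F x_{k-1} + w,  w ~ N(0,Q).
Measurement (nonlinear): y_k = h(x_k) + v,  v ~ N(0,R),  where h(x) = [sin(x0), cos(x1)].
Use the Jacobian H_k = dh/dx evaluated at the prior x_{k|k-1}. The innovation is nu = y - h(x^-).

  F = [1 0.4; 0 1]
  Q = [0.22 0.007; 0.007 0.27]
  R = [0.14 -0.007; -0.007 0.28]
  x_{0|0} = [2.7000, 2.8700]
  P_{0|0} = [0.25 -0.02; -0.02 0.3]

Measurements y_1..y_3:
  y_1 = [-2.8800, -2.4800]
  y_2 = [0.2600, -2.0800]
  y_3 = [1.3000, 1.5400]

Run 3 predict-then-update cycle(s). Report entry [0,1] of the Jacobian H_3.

H_jac[0,1] = 0.0000

step 1: x^-=[3.8480, 2.8700]  P^-=[0.5020 0.1070; 0.1070 0.5700]  H_jac=[-0.7607 0.0000; 0.0000 -0.2683]  S=[0.4305 0.0148; 0.0148 0.3210]  K=[-0.8854 -0.0485; -0.1729 -0.4683]  nu=[-2.2309, -1.5167]  x^+=[5.8968, 3.9661]  P^+=[0.1625 0.0275; 0.0275 0.4843]
step 2: x^-=[7.4832, 3.9661]  P^-=[0.4820 0.2282; 0.2282 0.7543]  H_jac=[0.3623 0.0000; 0.0000 0.7342]  S=[0.2033 0.0537; 0.0537 0.6866]  K=[0.8114 0.1806; 0.1978 0.7911]  nu=[-0.6721, -1.4011]  x^+=[6.6849, 2.7248]  P^+=[0.3100 0.0611; 0.0611 0.2998]
step 3: x^-=[7.7748, 2.7248]  P^-=[0.6269 0.1881; 0.1881 0.5698]  H_jac=[0.0791 0.0000; 0.0000 -0.4048]  S=[0.1439 -0.0130; -0.0130 0.3734]  K=[0.3271 -0.1925; 0.0476 -0.6162]  nu=[0.3031, 2.4544]  x^+=[7.4015, 1.2269]  P^+=[0.5960 0.1388; 0.1388 0.4270]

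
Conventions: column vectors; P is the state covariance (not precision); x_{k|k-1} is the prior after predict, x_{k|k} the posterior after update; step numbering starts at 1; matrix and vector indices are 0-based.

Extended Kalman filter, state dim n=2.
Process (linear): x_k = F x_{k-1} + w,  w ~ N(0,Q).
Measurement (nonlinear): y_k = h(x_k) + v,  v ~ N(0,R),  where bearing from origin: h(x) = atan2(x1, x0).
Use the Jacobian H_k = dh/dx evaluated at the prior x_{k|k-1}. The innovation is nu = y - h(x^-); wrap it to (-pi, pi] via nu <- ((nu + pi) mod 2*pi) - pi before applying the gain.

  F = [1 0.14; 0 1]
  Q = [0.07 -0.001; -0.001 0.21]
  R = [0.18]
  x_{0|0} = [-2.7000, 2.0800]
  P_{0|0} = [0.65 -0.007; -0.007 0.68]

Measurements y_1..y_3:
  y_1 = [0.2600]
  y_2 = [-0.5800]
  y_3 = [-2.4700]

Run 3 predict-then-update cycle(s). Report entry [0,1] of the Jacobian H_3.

step 1: x^-=[-2.4088, 2.0800]  P^-=[0.7314 0.0872; 0.0872 0.8900]  H_jac=[-0.2054 -0.2378]  S=[0.2697]  K=[-0.6338; -0.8512]  nu=[-2.1693]  x^+=[-1.0339, 3.9265]  P^+=[0.6230 -0.0583; -0.0583 0.6946]
step 2: x^-=[-0.4842, 3.9265]  P^-=[0.6903 0.0379; 0.0379 0.9046]  H_jac=[-0.2509 -0.0309]  S=[0.2249]  K=[-0.7752; -0.1668]  nu=[-2.2735]  x^+=[1.2783, 4.3057]  P^+=[0.5552 0.0089; 0.0089 0.8983]
step 3: x^-=[1.8811, 4.3057]  P^-=[0.6453 0.1336; 0.1336 1.1083]  H_jac=[-0.1950 0.0852]  S=[0.2081]  K=[-0.5499; 0.3285]  nu=[2.6543]  x^+=[0.4216, 5.1775]  P^+=[0.5823 0.1712; 0.1712 1.0859]

H_jac[0,1] = 0.0852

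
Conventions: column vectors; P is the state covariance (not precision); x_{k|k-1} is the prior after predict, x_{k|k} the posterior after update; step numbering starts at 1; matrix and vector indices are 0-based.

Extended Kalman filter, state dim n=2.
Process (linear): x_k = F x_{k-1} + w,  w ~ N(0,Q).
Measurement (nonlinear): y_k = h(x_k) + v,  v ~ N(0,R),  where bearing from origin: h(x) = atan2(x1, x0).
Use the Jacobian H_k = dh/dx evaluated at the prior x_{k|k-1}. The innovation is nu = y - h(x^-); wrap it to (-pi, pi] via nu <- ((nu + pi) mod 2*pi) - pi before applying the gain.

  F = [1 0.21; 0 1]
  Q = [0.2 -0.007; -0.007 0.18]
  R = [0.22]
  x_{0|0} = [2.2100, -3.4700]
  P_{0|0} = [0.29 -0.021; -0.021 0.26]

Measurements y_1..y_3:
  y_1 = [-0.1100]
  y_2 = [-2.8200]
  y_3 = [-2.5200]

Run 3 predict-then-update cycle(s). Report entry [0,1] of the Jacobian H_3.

H_jac[0,1] = -0.0382

step 1: x^-=[1.4813, -3.4700]  P^-=[0.4926 0.0266; 0.0266 0.4400]  H_jac=[0.2438 0.1041]  S=[0.2554]  K=[0.4811; 0.2047]  nu=[1.0573]  x^+=[1.9899, -3.2536]  P^+=[0.4335 0.0015; 0.0015 0.4293]
step 2: x^-=[1.3067, -3.2536]  P^-=[0.6531 0.0846; 0.0846 0.6093]  H_jac=[0.2647 0.1063]  S=[0.2774]  K=[0.6555; 0.3142]  nu=[-1.6311]  x^+=[0.2374, -3.7661]  P^+=[0.5339 0.0275; 0.0275 0.5819]
step 3: x^-=[-0.5535, -3.7661]  P^-=[0.7711 0.1427; 0.1427 0.7619]  H_jac=[0.2599 -0.0382]  S=[0.2704]  K=[0.7211; 0.0295]  nu=[-0.8033]  x^+=[-1.1327, -3.7898]  P^+=[0.6305 0.1369; 0.1369 0.7617]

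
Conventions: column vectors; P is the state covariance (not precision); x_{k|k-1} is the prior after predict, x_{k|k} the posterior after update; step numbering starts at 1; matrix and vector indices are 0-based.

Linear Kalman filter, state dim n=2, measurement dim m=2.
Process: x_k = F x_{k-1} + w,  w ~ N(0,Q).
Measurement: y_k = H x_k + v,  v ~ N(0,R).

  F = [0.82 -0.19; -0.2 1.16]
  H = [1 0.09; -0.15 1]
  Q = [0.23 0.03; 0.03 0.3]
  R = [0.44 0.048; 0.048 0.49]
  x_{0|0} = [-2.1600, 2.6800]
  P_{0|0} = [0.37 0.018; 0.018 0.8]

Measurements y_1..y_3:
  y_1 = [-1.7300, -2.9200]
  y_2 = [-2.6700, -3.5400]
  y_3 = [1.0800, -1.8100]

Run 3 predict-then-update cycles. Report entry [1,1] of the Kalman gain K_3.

K[1,1] = 0.5860

step 1: x^-=[-2.2804, 3.5408]  P^-=[0.5021 -0.1892; -0.1892 1.3829]  S=[0.9192 -0.0895; -0.0895 1.9410]  K=[0.5167 -0.1125; 0.0004 0.7271]  nu=[0.2317, -6.8029]  x^+=[-1.3957, -1.4057]  P^+=[0.2217 0.0030; 0.0030 0.3568]
step 2: x^-=[-0.8774, -1.3514]  P^-=[0.3910 -0.0821; -0.0821 0.7875]  S=[0.8226 -0.0207; -0.0207 1.3110]  K=[0.4638 -0.1000; 0.0018 0.6102]  nu=[-1.6710, -2.3202]  x^+=[-1.4204, -2.7701]  P^+=[0.1990 0.0031; 0.0031 0.2995]
step 3: x^-=[-0.6384, -2.9292]  P^-=[0.3737 -0.0656; -0.0656 0.7096]  S=[0.8076 -0.0089; -0.0089 1.2276]  K=[0.4543 -0.0958; 0.0043 0.5860]  nu=[1.9821, 1.0234]  x^+=[0.1640, -2.3209]  P^+=[0.1949 0.0041; 0.0041 0.2880]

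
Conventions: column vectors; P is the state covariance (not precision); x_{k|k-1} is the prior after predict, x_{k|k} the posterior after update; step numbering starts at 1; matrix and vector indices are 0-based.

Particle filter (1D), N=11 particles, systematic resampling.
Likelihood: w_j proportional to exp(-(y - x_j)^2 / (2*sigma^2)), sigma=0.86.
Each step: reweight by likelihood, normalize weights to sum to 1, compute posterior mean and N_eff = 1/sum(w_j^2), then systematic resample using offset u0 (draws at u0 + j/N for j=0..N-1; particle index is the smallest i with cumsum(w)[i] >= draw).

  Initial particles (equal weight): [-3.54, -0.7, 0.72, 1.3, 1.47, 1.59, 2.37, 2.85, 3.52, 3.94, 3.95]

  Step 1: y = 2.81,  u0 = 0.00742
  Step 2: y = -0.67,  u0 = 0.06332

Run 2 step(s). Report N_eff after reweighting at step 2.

step 1: w=[0.0000, 0.0001, 0.0120, 0.0492, 0.0682, 0.0840, 0.2015, 0.2294, 0.1634, 0.0969, 0.0954]  mean=2.7714  Neff=6.5493  idx=[2, 4, 5, 6, 6, 7, 7, 7, 8, 9, 10]
step 2: w=[0.7688, 0.1284, 0.0898, 0.0055, 0.0055, 0.0007, 0.0007, 0.0007, 0.0000, 0.0000, 0.0000]  mean=0.9168  Neff=1.6242  idx=[0, 0, 0, 0, 0, 0, 0, 0, 1, 1, 2]

N_eff = 1.6242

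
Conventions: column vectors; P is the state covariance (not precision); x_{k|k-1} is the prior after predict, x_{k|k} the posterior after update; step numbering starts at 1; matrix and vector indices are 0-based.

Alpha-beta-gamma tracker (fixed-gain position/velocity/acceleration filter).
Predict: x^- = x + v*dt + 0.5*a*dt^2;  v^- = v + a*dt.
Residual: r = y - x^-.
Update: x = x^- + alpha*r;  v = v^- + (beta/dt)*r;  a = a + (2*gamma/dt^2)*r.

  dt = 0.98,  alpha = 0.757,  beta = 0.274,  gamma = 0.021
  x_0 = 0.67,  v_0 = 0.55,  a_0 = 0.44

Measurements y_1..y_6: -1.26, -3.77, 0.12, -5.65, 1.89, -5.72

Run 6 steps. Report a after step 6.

step 1: x_pred=1.4203  r=-2.6803  x^+=-0.6087  v^+=0.2318  a^+=0.3228
step 2: x_pred=-0.2265  r=-3.5435  x^+=-2.9089  v^+=-0.4426  a^+=0.1678
step 3: x_pred=-3.2621  r=3.3821  x^+=-0.7018  v^+=0.6675  a^+=0.3157
step 4: x_pred=0.1039  r=-5.7539  x^+=-4.2518  v^+=-0.6318  a^+=0.0641
step 5: x_pred=-4.8402  r=6.7302  x^+=0.2546  v^+=1.3127  a^+=0.3584
step 6: x_pred=1.7131  r=-7.4331  x^+=-3.9138  v^+=-0.4143  a^+=0.0334

a_post = 0.0334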